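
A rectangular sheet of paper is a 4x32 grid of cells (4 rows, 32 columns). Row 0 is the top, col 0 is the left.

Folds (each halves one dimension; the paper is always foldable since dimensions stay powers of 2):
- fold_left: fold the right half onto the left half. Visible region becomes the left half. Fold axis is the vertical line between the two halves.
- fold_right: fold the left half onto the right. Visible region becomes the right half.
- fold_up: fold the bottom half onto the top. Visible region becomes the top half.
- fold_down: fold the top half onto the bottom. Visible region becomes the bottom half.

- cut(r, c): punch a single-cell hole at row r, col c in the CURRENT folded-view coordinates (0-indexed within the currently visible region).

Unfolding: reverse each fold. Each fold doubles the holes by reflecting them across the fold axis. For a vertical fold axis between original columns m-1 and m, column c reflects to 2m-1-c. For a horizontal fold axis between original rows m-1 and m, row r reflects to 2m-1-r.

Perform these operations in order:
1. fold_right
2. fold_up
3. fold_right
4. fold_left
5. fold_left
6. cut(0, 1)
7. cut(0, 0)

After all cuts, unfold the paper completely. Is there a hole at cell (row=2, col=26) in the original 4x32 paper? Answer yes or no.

Answer: no

Derivation:
Op 1 fold_right: fold axis v@16; visible region now rows[0,4) x cols[16,32) = 4x16
Op 2 fold_up: fold axis h@2; visible region now rows[0,2) x cols[16,32) = 2x16
Op 3 fold_right: fold axis v@24; visible region now rows[0,2) x cols[24,32) = 2x8
Op 4 fold_left: fold axis v@28; visible region now rows[0,2) x cols[24,28) = 2x4
Op 5 fold_left: fold axis v@26; visible region now rows[0,2) x cols[24,26) = 2x2
Op 6 cut(0, 1): punch at orig (0,25); cuts so far [(0, 25)]; region rows[0,2) x cols[24,26) = 2x2
Op 7 cut(0, 0): punch at orig (0,24); cuts so far [(0, 24), (0, 25)]; region rows[0,2) x cols[24,26) = 2x2
Unfold 1 (reflect across v@26): 4 holes -> [(0, 24), (0, 25), (0, 26), (0, 27)]
Unfold 2 (reflect across v@28): 8 holes -> [(0, 24), (0, 25), (0, 26), (0, 27), (0, 28), (0, 29), (0, 30), (0, 31)]
Unfold 3 (reflect across v@24): 16 holes -> [(0, 16), (0, 17), (0, 18), (0, 19), (0, 20), (0, 21), (0, 22), (0, 23), (0, 24), (0, 25), (0, 26), (0, 27), (0, 28), (0, 29), (0, 30), (0, 31)]
Unfold 4 (reflect across h@2): 32 holes -> [(0, 16), (0, 17), (0, 18), (0, 19), (0, 20), (0, 21), (0, 22), (0, 23), (0, 24), (0, 25), (0, 26), (0, 27), (0, 28), (0, 29), (0, 30), (0, 31), (3, 16), (3, 17), (3, 18), (3, 19), (3, 20), (3, 21), (3, 22), (3, 23), (3, 24), (3, 25), (3, 26), (3, 27), (3, 28), (3, 29), (3, 30), (3, 31)]
Unfold 5 (reflect across v@16): 64 holes -> [(0, 0), (0, 1), (0, 2), (0, 3), (0, 4), (0, 5), (0, 6), (0, 7), (0, 8), (0, 9), (0, 10), (0, 11), (0, 12), (0, 13), (0, 14), (0, 15), (0, 16), (0, 17), (0, 18), (0, 19), (0, 20), (0, 21), (0, 22), (0, 23), (0, 24), (0, 25), (0, 26), (0, 27), (0, 28), (0, 29), (0, 30), (0, 31), (3, 0), (3, 1), (3, 2), (3, 3), (3, 4), (3, 5), (3, 6), (3, 7), (3, 8), (3, 9), (3, 10), (3, 11), (3, 12), (3, 13), (3, 14), (3, 15), (3, 16), (3, 17), (3, 18), (3, 19), (3, 20), (3, 21), (3, 22), (3, 23), (3, 24), (3, 25), (3, 26), (3, 27), (3, 28), (3, 29), (3, 30), (3, 31)]
Holes: [(0, 0), (0, 1), (0, 2), (0, 3), (0, 4), (0, 5), (0, 6), (0, 7), (0, 8), (0, 9), (0, 10), (0, 11), (0, 12), (0, 13), (0, 14), (0, 15), (0, 16), (0, 17), (0, 18), (0, 19), (0, 20), (0, 21), (0, 22), (0, 23), (0, 24), (0, 25), (0, 26), (0, 27), (0, 28), (0, 29), (0, 30), (0, 31), (3, 0), (3, 1), (3, 2), (3, 3), (3, 4), (3, 5), (3, 6), (3, 7), (3, 8), (3, 9), (3, 10), (3, 11), (3, 12), (3, 13), (3, 14), (3, 15), (3, 16), (3, 17), (3, 18), (3, 19), (3, 20), (3, 21), (3, 22), (3, 23), (3, 24), (3, 25), (3, 26), (3, 27), (3, 28), (3, 29), (3, 30), (3, 31)]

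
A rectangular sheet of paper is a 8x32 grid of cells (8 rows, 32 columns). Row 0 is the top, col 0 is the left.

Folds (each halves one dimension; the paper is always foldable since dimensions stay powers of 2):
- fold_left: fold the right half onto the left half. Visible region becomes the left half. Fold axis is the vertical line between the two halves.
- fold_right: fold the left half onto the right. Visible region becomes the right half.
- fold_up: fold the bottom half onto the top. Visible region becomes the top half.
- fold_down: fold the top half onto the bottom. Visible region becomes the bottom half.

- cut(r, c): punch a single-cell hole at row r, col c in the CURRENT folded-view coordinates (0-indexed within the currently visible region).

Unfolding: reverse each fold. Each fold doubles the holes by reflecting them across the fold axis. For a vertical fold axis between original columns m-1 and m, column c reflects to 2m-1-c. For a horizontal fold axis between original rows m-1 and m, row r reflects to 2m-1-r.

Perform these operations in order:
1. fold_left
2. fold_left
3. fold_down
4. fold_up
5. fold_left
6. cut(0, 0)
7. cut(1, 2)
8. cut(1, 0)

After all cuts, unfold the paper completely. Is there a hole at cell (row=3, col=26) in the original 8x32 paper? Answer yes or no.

Answer: no

Derivation:
Op 1 fold_left: fold axis v@16; visible region now rows[0,8) x cols[0,16) = 8x16
Op 2 fold_left: fold axis v@8; visible region now rows[0,8) x cols[0,8) = 8x8
Op 3 fold_down: fold axis h@4; visible region now rows[4,8) x cols[0,8) = 4x8
Op 4 fold_up: fold axis h@6; visible region now rows[4,6) x cols[0,8) = 2x8
Op 5 fold_left: fold axis v@4; visible region now rows[4,6) x cols[0,4) = 2x4
Op 6 cut(0, 0): punch at orig (4,0); cuts so far [(4, 0)]; region rows[4,6) x cols[0,4) = 2x4
Op 7 cut(1, 2): punch at orig (5,2); cuts so far [(4, 0), (5, 2)]; region rows[4,6) x cols[0,4) = 2x4
Op 8 cut(1, 0): punch at orig (5,0); cuts so far [(4, 0), (5, 0), (5, 2)]; region rows[4,6) x cols[0,4) = 2x4
Unfold 1 (reflect across v@4): 6 holes -> [(4, 0), (4, 7), (5, 0), (5, 2), (5, 5), (5, 7)]
Unfold 2 (reflect across h@6): 12 holes -> [(4, 0), (4, 7), (5, 0), (5, 2), (5, 5), (5, 7), (6, 0), (6, 2), (6, 5), (6, 7), (7, 0), (7, 7)]
Unfold 3 (reflect across h@4): 24 holes -> [(0, 0), (0, 7), (1, 0), (1, 2), (1, 5), (1, 7), (2, 0), (2, 2), (2, 5), (2, 7), (3, 0), (3, 7), (4, 0), (4, 7), (5, 0), (5, 2), (5, 5), (5, 7), (6, 0), (6, 2), (6, 5), (6, 7), (7, 0), (7, 7)]
Unfold 4 (reflect across v@8): 48 holes -> [(0, 0), (0, 7), (0, 8), (0, 15), (1, 0), (1, 2), (1, 5), (1, 7), (1, 8), (1, 10), (1, 13), (1, 15), (2, 0), (2, 2), (2, 5), (2, 7), (2, 8), (2, 10), (2, 13), (2, 15), (3, 0), (3, 7), (3, 8), (3, 15), (4, 0), (4, 7), (4, 8), (4, 15), (5, 0), (5, 2), (5, 5), (5, 7), (5, 8), (5, 10), (5, 13), (5, 15), (6, 0), (6, 2), (6, 5), (6, 7), (6, 8), (6, 10), (6, 13), (6, 15), (7, 0), (7, 7), (7, 8), (7, 15)]
Unfold 5 (reflect across v@16): 96 holes -> [(0, 0), (0, 7), (0, 8), (0, 15), (0, 16), (0, 23), (0, 24), (0, 31), (1, 0), (1, 2), (1, 5), (1, 7), (1, 8), (1, 10), (1, 13), (1, 15), (1, 16), (1, 18), (1, 21), (1, 23), (1, 24), (1, 26), (1, 29), (1, 31), (2, 0), (2, 2), (2, 5), (2, 7), (2, 8), (2, 10), (2, 13), (2, 15), (2, 16), (2, 18), (2, 21), (2, 23), (2, 24), (2, 26), (2, 29), (2, 31), (3, 0), (3, 7), (3, 8), (3, 15), (3, 16), (3, 23), (3, 24), (3, 31), (4, 0), (4, 7), (4, 8), (4, 15), (4, 16), (4, 23), (4, 24), (4, 31), (5, 0), (5, 2), (5, 5), (5, 7), (5, 8), (5, 10), (5, 13), (5, 15), (5, 16), (5, 18), (5, 21), (5, 23), (5, 24), (5, 26), (5, 29), (5, 31), (6, 0), (6, 2), (6, 5), (6, 7), (6, 8), (6, 10), (6, 13), (6, 15), (6, 16), (6, 18), (6, 21), (6, 23), (6, 24), (6, 26), (6, 29), (6, 31), (7, 0), (7, 7), (7, 8), (7, 15), (7, 16), (7, 23), (7, 24), (7, 31)]
Holes: [(0, 0), (0, 7), (0, 8), (0, 15), (0, 16), (0, 23), (0, 24), (0, 31), (1, 0), (1, 2), (1, 5), (1, 7), (1, 8), (1, 10), (1, 13), (1, 15), (1, 16), (1, 18), (1, 21), (1, 23), (1, 24), (1, 26), (1, 29), (1, 31), (2, 0), (2, 2), (2, 5), (2, 7), (2, 8), (2, 10), (2, 13), (2, 15), (2, 16), (2, 18), (2, 21), (2, 23), (2, 24), (2, 26), (2, 29), (2, 31), (3, 0), (3, 7), (3, 8), (3, 15), (3, 16), (3, 23), (3, 24), (3, 31), (4, 0), (4, 7), (4, 8), (4, 15), (4, 16), (4, 23), (4, 24), (4, 31), (5, 0), (5, 2), (5, 5), (5, 7), (5, 8), (5, 10), (5, 13), (5, 15), (5, 16), (5, 18), (5, 21), (5, 23), (5, 24), (5, 26), (5, 29), (5, 31), (6, 0), (6, 2), (6, 5), (6, 7), (6, 8), (6, 10), (6, 13), (6, 15), (6, 16), (6, 18), (6, 21), (6, 23), (6, 24), (6, 26), (6, 29), (6, 31), (7, 0), (7, 7), (7, 8), (7, 15), (7, 16), (7, 23), (7, 24), (7, 31)]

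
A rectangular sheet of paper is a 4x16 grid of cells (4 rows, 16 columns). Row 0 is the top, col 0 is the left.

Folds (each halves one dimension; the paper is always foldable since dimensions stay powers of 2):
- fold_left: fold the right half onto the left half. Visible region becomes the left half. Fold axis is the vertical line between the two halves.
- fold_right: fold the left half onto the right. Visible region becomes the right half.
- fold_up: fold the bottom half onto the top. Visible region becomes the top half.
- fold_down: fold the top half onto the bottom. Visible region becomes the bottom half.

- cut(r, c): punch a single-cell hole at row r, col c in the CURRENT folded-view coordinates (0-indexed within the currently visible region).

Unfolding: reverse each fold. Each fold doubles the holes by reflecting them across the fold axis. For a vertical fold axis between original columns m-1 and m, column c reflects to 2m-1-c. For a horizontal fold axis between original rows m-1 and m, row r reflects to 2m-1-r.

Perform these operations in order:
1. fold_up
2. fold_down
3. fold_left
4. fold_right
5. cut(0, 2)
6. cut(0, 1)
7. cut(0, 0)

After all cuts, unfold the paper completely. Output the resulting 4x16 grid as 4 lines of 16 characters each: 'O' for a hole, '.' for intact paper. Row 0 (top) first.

Answer: .OOOOOO..OOOOOO.
.OOOOOO..OOOOOO.
.OOOOOO..OOOOOO.
.OOOOOO..OOOOOO.

Derivation:
Op 1 fold_up: fold axis h@2; visible region now rows[0,2) x cols[0,16) = 2x16
Op 2 fold_down: fold axis h@1; visible region now rows[1,2) x cols[0,16) = 1x16
Op 3 fold_left: fold axis v@8; visible region now rows[1,2) x cols[0,8) = 1x8
Op 4 fold_right: fold axis v@4; visible region now rows[1,2) x cols[4,8) = 1x4
Op 5 cut(0, 2): punch at orig (1,6); cuts so far [(1, 6)]; region rows[1,2) x cols[4,8) = 1x4
Op 6 cut(0, 1): punch at orig (1,5); cuts so far [(1, 5), (1, 6)]; region rows[1,2) x cols[4,8) = 1x4
Op 7 cut(0, 0): punch at orig (1,4); cuts so far [(1, 4), (1, 5), (1, 6)]; region rows[1,2) x cols[4,8) = 1x4
Unfold 1 (reflect across v@4): 6 holes -> [(1, 1), (1, 2), (1, 3), (1, 4), (1, 5), (1, 6)]
Unfold 2 (reflect across v@8): 12 holes -> [(1, 1), (1, 2), (1, 3), (1, 4), (1, 5), (1, 6), (1, 9), (1, 10), (1, 11), (1, 12), (1, 13), (1, 14)]
Unfold 3 (reflect across h@1): 24 holes -> [(0, 1), (0, 2), (0, 3), (0, 4), (0, 5), (0, 6), (0, 9), (0, 10), (0, 11), (0, 12), (0, 13), (0, 14), (1, 1), (1, 2), (1, 3), (1, 4), (1, 5), (1, 6), (1, 9), (1, 10), (1, 11), (1, 12), (1, 13), (1, 14)]
Unfold 4 (reflect across h@2): 48 holes -> [(0, 1), (0, 2), (0, 3), (0, 4), (0, 5), (0, 6), (0, 9), (0, 10), (0, 11), (0, 12), (0, 13), (0, 14), (1, 1), (1, 2), (1, 3), (1, 4), (1, 5), (1, 6), (1, 9), (1, 10), (1, 11), (1, 12), (1, 13), (1, 14), (2, 1), (2, 2), (2, 3), (2, 4), (2, 5), (2, 6), (2, 9), (2, 10), (2, 11), (2, 12), (2, 13), (2, 14), (3, 1), (3, 2), (3, 3), (3, 4), (3, 5), (3, 6), (3, 9), (3, 10), (3, 11), (3, 12), (3, 13), (3, 14)]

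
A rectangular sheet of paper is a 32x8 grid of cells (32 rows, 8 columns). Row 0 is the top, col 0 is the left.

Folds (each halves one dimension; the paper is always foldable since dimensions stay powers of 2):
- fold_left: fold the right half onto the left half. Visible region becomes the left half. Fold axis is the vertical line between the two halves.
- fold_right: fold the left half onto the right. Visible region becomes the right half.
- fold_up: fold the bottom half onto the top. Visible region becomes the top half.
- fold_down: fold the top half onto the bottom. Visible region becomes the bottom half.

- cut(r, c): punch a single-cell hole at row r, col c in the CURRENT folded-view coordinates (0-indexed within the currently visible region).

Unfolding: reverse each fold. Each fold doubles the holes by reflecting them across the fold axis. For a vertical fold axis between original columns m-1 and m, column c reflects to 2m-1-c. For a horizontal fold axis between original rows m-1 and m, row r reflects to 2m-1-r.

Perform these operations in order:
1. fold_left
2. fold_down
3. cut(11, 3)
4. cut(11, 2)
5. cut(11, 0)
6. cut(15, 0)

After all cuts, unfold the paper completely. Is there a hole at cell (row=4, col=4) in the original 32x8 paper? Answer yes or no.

Op 1 fold_left: fold axis v@4; visible region now rows[0,32) x cols[0,4) = 32x4
Op 2 fold_down: fold axis h@16; visible region now rows[16,32) x cols[0,4) = 16x4
Op 3 cut(11, 3): punch at orig (27,3); cuts so far [(27, 3)]; region rows[16,32) x cols[0,4) = 16x4
Op 4 cut(11, 2): punch at orig (27,2); cuts so far [(27, 2), (27, 3)]; region rows[16,32) x cols[0,4) = 16x4
Op 5 cut(11, 0): punch at orig (27,0); cuts so far [(27, 0), (27, 2), (27, 3)]; region rows[16,32) x cols[0,4) = 16x4
Op 6 cut(15, 0): punch at orig (31,0); cuts so far [(27, 0), (27, 2), (27, 3), (31, 0)]; region rows[16,32) x cols[0,4) = 16x4
Unfold 1 (reflect across h@16): 8 holes -> [(0, 0), (4, 0), (4, 2), (4, 3), (27, 0), (27, 2), (27, 3), (31, 0)]
Unfold 2 (reflect across v@4): 16 holes -> [(0, 0), (0, 7), (4, 0), (4, 2), (4, 3), (4, 4), (4, 5), (4, 7), (27, 0), (27, 2), (27, 3), (27, 4), (27, 5), (27, 7), (31, 0), (31, 7)]
Holes: [(0, 0), (0, 7), (4, 0), (4, 2), (4, 3), (4, 4), (4, 5), (4, 7), (27, 0), (27, 2), (27, 3), (27, 4), (27, 5), (27, 7), (31, 0), (31, 7)]

Answer: yes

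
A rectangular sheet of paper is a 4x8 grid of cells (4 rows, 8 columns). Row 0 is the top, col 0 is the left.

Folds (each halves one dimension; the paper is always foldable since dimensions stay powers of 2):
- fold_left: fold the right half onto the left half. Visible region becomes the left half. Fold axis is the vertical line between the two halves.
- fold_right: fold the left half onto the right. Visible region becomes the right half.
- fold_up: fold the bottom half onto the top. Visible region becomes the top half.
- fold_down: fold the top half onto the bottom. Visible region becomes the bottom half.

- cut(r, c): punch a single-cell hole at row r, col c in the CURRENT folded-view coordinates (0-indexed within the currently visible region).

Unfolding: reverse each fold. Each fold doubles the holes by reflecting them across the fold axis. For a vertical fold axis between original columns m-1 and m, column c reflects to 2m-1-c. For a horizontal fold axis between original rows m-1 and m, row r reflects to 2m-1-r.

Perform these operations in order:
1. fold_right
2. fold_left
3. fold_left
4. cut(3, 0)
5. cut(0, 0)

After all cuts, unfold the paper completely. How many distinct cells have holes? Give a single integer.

Answer: 16

Derivation:
Op 1 fold_right: fold axis v@4; visible region now rows[0,4) x cols[4,8) = 4x4
Op 2 fold_left: fold axis v@6; visible region now rows[0,4) x cols[4,6) = 4x2
Op 3 fold_left: fold axis v@5; visible region now rows[0,4) x cols[4,5) = 4x1
Op 4 cut(3, 0): punch at orig (3,4); cuts so far [(3, 4)]; region rows[0,4) x cols[4,5) = 4x1
Op 5 cut(0, 0): punch at orig (0,4); cuts so far [(0, 4), (3, 4)]; region rows[0,4) x cols[4,5) = 4x1
Unfold 1 (reflect across v@5): 4 holes -> [(0, 4), (0, 5), (3, 4), (3, 5)]
Unfold 2 (reflect across v@6): 8 holes -> [(0, 4), (0, 5), (0, 6), (0, 7), (3, 4), (3, 5), (3, 6), (3, 7)]
Unfold 3 (reflect across v@4): 16 holes -> [(0, 0), (0, 1), (0, 2), (0, 3), (0, 4), (0, 5), (0, 6), (0, 7), (3, 0), (3, 1), (3, 2), (3, 3), (3, 4), (3, 5), (3, 6), (3, 7)]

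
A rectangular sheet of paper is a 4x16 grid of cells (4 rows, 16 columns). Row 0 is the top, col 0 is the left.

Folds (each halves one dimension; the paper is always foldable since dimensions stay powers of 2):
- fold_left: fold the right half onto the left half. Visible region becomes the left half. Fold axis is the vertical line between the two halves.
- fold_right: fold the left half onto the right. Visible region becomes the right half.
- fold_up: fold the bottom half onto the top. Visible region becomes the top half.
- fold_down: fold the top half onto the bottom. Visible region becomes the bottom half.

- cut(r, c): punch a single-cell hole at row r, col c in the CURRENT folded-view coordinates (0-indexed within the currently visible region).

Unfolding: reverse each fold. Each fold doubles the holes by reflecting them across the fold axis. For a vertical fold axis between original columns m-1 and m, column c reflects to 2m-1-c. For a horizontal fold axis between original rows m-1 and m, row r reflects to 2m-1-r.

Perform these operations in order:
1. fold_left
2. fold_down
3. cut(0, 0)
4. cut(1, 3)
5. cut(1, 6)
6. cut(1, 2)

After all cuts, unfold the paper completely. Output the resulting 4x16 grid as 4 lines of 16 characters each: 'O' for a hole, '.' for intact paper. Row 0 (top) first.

Op 1 fold_left: fold axis v@8; visible region now rows[0,4) x cols[0,8) = 4x8
Op 2 fold_down: fold axis h@2; visible region now rows[2,4) x cols[0,8) = 2x8
Op 3 cut(0, 0): punch at orig (2,0); cuts so far [(2, 0)]; region rows[2,4) x cols[0,8) = 2x8
Op 4 cut(1, 3): punch at orig (3,3); cuts so far [(2, 0), (3, 3)]; region rows[2,4) x cols[0,8) = 2x8
Op 5 cut(1, 6): punch at orig (3,6); cuts so far [(2, 0), (3, 3), (3, 6)]; region rows[2,4) x cols[0,8) = 2x8
Op 6 cut(1, 2): punch at orig (3,2); cuts so far [(2, 0), (3, 2), (3, 3), (3, 6)]; region rows[2,4) x cols[0,8) = 2x8
Unfold 1 (reflect across h@2): 8 holes -> [(0, 2), (0, 3), (0, 6), (1, 0), (2, 0), (3, 2), (3, 3), (3, 6)]
Unfold 2 (reflect across v@8): 16 holes -> [(0, 2), (0, 3), (0, 6), (0, 9), (0, 12), (0, 13), (1, 0), (1, 15), (2, 0), (2, 15), (3, 2), (3, 3), (3, 6), (3, 9), (3, 12), (3, 13)]

Answer: ..OO..O..O..OO..
O..............O
O..............O
..OO..O..O..OO..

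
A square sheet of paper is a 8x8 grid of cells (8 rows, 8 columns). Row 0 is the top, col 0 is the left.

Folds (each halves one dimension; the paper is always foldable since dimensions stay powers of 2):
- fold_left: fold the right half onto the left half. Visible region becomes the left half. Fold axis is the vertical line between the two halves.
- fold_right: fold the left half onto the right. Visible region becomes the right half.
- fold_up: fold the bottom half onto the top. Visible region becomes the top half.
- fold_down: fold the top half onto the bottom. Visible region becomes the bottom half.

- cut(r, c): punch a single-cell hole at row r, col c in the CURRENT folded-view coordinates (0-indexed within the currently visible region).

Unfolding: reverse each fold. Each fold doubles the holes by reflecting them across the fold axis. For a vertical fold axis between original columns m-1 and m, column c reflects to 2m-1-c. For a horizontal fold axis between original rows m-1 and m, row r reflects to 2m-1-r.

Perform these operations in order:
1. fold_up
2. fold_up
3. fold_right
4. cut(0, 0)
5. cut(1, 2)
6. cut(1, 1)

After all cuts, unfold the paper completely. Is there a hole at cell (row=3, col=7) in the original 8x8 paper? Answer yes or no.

Answer: no

Derivation:
Op 1 fold_up: fold axis h@4; visible region now rows[0,4) x cols[0,8) = 4x8
Op 2 fold_up: fold axis h@2; visible region now rows[0,2) x cols[0,8) = 2x8
Op 3 fold_right: fold axis v@4; visible region now rows[0,2) x cols[4,8) = 2x4
Op 4 cut(0, 0): punch at orig (0,4); cuts so far [(0, 4)]; region rows[0,2) x cols[4,8) = 2x4
Op 5 cut(1, 2): punch at orig (1,6); cuts so far [(0, 4), (1, 6)]; region rows[0,2) x cols[4,8) = 2x4
Op 6 cut(1, 1): punch at orig (1,5); cuts so far [(0, 4), (1, 5), (1, 6)]; region rows[0,2) x cols[4,8) = 2x4
Unfold 1 (reflect across v@4): 6 holes -> [(0, 3), (0, 4), (1, 1), (1, 2), (1, 5), (1, 6)]
Unfold 2 (reflect across h@2): 12 holes -> [(0, 3), (0, 4), (1, 1), (1, 2), (1, 5), (1, 6), (2, 1), (2, 2), (2, 5), (2, 6), (3, 3), (3, 4)]
Unfold 3 (reflect across h@4): 24 holes -> [(0, 3), (0, 4), (1, 1), (1, 2), (1, 5), (1, 6), (2, 1), (2, 2), (2, 5), (2, 6), (3, 3), (3, 4), (4, 3), (4, 4), (5, 1), (5, 2), (5, 5), (5, 6), (6, 1), (6, 2), (6, 5), (6, 6), (7, 3), (7, 4)]
Holes: [(0, 3), (0, 4), (1, 1), (1, 2), (1, 5), (1, 6), (2, 1), (2, 2), (2, 5), (2, 6), (3, 3), (3, 4), (4, 3), (4, 4), (5, 1), (5, 2), (5, 5), (5, 6), (6, 1), (6, 2), (6, 5), (6, 6), (7, 3), (7, 4)]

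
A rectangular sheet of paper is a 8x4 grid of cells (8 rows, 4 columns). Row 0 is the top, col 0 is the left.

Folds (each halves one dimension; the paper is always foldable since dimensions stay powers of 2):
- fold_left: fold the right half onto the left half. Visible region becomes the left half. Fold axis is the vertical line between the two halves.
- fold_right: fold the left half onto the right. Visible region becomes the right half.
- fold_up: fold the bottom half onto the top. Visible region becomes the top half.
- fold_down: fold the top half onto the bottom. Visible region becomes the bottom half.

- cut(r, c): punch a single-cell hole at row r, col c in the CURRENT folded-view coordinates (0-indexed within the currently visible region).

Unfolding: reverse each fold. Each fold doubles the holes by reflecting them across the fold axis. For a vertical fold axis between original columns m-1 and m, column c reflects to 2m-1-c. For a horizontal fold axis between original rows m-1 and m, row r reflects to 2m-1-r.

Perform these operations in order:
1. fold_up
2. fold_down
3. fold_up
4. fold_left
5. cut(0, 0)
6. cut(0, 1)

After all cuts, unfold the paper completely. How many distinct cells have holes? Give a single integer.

Op 1 fold_up: fold axis h@4; visible region now rows[0,4) x cols[0,4) = 4x4
Op 2 fold_down: fold axis h@2; visible region now rows[2,4) x cols[0,4) = 2x4
Op 3 fold_up: fold axis h@3; visible region now rows[2,3) x cols[0,4) = 1x4
Op 4 fold_left: fold axis v@2; visible region now rows[2,3) x cols[0,2) = 1x2
Op 5 cut(0, 0): punch at orig (2,0); cuts so far [(2, 0)]; region rows[2,3) x cols[0,2) = 1x2
Op 6 cut(0, 1): punch at orig (2,1); cuts so far [(2, 0), (2, 1)]; region rows[2,3) x cols[0,2) = 1x2
Unfold 1 (reflect across v@2): 4 holes -> [(2, 0), (2, 1), (2, 2), (2, 3)]
Unfold 2 (reflect across h@3): 8 holes -> [(2, 0), (2, 1), (2, 2), (2, 3), (3, 0), (3, 1), (3, 2), (3, 3)]
Unfold 3 (reflect across h@2): 16 holes -> [(0, 0), (0, 1), (0, 2), (0, 3), (1, 0), (1, 1), (1, 2), (1, 3), (2, 0), (2, 1), (2, 2), (2, 3), (3, 0), (3, 1), (3, 2), (3, 3)]
Unfold 4 (reflect across h@4): 32 holes -> [(0, 0), (0, 1), (0, 2), (0, 3), (1, 0), (1, 1), (1, 2), (1, 3), (2, 0), (2, 1), (2, 2), (2, 3), (3, 0), (3, 1), (3, 2), (3, 3), (4, 0), (4, 1), (4, 2), (4, 3), (5, 0), (5, 1), (5, 2), (5, 3), (6, 0), (6, 1), (6, 2), (6, 3), (7, 0), (7, 1), (7, 2), (7, 3)]

Answer: 32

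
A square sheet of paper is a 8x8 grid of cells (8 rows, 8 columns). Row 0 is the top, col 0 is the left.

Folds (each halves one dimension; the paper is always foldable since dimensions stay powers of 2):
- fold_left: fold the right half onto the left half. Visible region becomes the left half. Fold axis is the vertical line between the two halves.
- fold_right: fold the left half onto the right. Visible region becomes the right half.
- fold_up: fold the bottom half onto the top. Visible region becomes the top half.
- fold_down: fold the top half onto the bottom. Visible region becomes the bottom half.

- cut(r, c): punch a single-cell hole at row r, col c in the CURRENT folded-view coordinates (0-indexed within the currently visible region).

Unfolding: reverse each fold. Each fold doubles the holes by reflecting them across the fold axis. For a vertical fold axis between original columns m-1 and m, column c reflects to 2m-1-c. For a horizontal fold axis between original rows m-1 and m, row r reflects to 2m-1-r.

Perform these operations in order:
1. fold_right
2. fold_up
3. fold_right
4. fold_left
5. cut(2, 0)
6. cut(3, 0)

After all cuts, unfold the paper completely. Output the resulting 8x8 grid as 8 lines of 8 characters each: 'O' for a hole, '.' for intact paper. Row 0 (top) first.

Op 1 fold_right: fold axis v@4; visible region now rows[0,8) x cols[4,8) = 8x4
Op 2 fold_up: fold axis h@4; visible region now rows[0,4) x cols[4,8) = 4x4
Op 3 fold_right: fold axis v@6; visible region now rows[0,4) x cols[6,8) = 4x2
Op 4 fold_left: fold axis v@7; visible region now rows[0,4) x cols[6,7) = 4x1
Op 5 cut(2, 0): punch at orig (2,6); cuts so far [(2, 6)]; region rows[0,4) x cols[6,7) = 4x1
Op 6 cut(3, 0): punch at orig (3,6); cuts so far [(2, 6), (3, 6)]; region rows[0,4) x cols[6,7) = 4x1
Unfold 1 (reflect across v@7): 4 holes -> [(2, 6), (2, 7), (3, 6), (3, 7)]
Unfold 2 (reflect across v@6): 8 holes -> [(2, 4), (2, 5), (2, 6), (2, 7), (3, 4), (3, 5), (3, 6), (3, 7)]
Unfold 3 (reflect across h@4): 16 holes -> [(2, 4), (2, 5), (2, 6), (2, 7), (3, 4), (3, 5), (3, 6), (3, 7), (4, 4), (4, 5), (4, 6), (4, 7), (5, 4), (5, 5), (5, 6), (5, 7)]
Unfold 4 (reflect across v@4): 32 holes -> [(2, 0), (2, 1), (2, 2), (2, 3), (2, 4), (2, 5), (2, 6), (2, 7), (3, 0), (3, 1), (3, 2), (3, 3), (3, 4), (3, 5), (3, 6), (3, 7), (4, 0), (4, 1), (4, 2), (4, 3), (4, 4), (4, 5), (4, 6), (4, 7), (5, 0), (5, 1), (5, 2), (5, 3), (5, 4), (5, 5), (5, 6), (5, 7)]

Answer: ........
........
OOOOOOOO
OOOOOOOO
OOOOOOOO
OOOOOOOO
........
........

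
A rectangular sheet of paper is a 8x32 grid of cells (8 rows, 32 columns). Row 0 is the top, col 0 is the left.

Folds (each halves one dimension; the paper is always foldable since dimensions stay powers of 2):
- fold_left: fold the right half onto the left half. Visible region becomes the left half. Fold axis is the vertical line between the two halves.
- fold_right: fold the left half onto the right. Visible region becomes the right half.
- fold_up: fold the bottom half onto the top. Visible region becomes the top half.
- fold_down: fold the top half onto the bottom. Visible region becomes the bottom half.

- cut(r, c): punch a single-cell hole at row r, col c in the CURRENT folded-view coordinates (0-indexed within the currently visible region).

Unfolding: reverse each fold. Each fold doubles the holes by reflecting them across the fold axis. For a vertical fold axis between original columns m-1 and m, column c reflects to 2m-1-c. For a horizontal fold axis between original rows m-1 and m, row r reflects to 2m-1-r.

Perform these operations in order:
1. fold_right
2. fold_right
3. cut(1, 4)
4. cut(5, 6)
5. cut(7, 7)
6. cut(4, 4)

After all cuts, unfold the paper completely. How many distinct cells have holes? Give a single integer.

Op 1 fold_right: fold axis v@16; visible region now rows[0,8) x cols[16,32) = 8x16
Op 2 fold_right: fold axis v@24; visible region now rows[0,8) x cols[24,32) = 8x8
Op 3 cut(1, 4): punch at orig (1,28); cuts so far [(1, 28)]; region rows[0,8) x cols[24,32) = 8x8
Op 4 cut(5, 6): punch at orig (5,30); cuts so far [(1, 28), (5, 30)]; region rows[0,8) x cols[24,32) = 8x8
Op 5 cut(7, 7): punch at orig (7,31); cuts so far [(1, 28), (5, 30), (7, 31)]; region rows[0,8) x cols[24,32) = 8x8
Op 6 cut(4, 4): punch at orig (4,28); cuts so far [(1, 28), (4, 28), (5, 30), (7, 31)]; region rows[0,8) x cols[24,32) = 8x8
Unfold 1 (reflect across v@24): 8 holes -> [(1, 19), (1, 28), (4, 19), (4, 28), (5, 17), (5, 30), (7, 16), (7, 31)]
Unfold 2 (reflect across v@16): 16 holes -> [(1, 3), (1, 12), (1, 19), (1, 28), (4, 3), (4, 12), (4, 19), (4, 28), (5, 1), (5, 14), (5, 17), (5, 30), (7, 0), (7, 15), (7, 16), (7, 31)]

Answer: 16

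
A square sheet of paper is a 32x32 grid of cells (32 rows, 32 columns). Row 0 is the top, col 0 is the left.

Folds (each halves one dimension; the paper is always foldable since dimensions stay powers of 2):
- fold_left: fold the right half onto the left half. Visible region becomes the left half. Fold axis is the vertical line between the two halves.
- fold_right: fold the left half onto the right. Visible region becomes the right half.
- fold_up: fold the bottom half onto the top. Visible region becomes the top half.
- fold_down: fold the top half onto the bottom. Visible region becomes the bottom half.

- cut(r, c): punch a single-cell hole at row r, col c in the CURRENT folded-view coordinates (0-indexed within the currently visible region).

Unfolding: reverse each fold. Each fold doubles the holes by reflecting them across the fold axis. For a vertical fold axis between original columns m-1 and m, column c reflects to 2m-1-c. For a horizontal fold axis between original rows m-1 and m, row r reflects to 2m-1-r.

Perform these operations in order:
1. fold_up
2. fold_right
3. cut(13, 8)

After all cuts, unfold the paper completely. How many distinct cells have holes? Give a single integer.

Op 1 fold_up: fold axis h@16; visible region now rows[0,16) x cols[0,32) = 16x32
Op 2 fold_right: fold axis v@16; visible region now rows[0,16) x cols[16,32) = 16x16
Op 3 cut(13, 8): punch at orig (13,24); cuts so far [(13, 24)]; region rows[0,16) x cols[16,32) = 16x16
Unfold 1 (reflect across v@16): 2 holes -> [(13, 7), (13, 24)]
Unfold 2 (reflect across h@16): 4 holes -> [(13, 7), (13, 24), (18, 7), (18, 24)]

Answer: 4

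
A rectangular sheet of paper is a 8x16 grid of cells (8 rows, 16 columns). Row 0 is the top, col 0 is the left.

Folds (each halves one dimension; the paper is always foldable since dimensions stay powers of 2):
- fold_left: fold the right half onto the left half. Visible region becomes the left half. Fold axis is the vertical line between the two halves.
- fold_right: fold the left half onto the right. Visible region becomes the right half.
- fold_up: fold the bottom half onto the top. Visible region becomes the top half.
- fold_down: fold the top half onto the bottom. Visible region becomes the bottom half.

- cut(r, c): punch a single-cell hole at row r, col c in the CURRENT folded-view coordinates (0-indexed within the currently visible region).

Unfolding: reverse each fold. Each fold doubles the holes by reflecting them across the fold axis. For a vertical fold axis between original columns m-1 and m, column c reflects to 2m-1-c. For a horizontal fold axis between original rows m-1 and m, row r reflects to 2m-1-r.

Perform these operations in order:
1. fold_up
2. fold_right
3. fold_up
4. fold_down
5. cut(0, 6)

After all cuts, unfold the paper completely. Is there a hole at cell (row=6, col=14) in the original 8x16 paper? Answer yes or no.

Answer: yes

Derivation:
Op 1 fold_up: fold axis h@4; visible region now rows[0,4) x cols[0,16) = 4x16
Op 2 fold_right: fold axis v@8; visible region now rows[0,4) x cols[8,16) = 4x8
Op 3 fold_up: fold axis h@2; visible region now rows[0,2) x cols[8,16) = 2x8
Op 4 fold_down: fold axis h@1; visible region now rows[1,2) x cols[8,16) = 1x8
Op 5 cut(0, 6): punch at orig (1,14); cuts so far [(1, 14)]; region rows[1,2) x cols[8,16) = 1x8
Unfold 1 (reflect across h@1): 2 holes -> [(0, 14), (1, 14)]
Unfold 2 (reflect across h@2): 4 holes -> [(0, 14), (1, 14), (2, 14), (3, 14)]
Unfold 3 (reflect across v@8): 8 holes -> [(0, 1), (0, 14), (1, 1), (1, 14), (2, 1), (2, 14), (3, 1), (3, 14)]
Unfold 4 (reflect across h@4): 16 holes -> [(0, 1), (0, 14), (1, 1), (1, 14), (2, 1), (2, 14), (3, 1), (3, 14), (4, 1), (4, 14), (5, 1), (5, 14), (6, 1), (6, 14), (7, 1), (7, 14)]
Holes: [(0, 1), (0, 14), (1, 1), (1, 14), (2, 1), (2, 14), (3, 1), (3, 14), (4, 1), (4, 14), (5, 1), (5, 14), (6, 1), (6, 14), (7, 1), (7, 14)]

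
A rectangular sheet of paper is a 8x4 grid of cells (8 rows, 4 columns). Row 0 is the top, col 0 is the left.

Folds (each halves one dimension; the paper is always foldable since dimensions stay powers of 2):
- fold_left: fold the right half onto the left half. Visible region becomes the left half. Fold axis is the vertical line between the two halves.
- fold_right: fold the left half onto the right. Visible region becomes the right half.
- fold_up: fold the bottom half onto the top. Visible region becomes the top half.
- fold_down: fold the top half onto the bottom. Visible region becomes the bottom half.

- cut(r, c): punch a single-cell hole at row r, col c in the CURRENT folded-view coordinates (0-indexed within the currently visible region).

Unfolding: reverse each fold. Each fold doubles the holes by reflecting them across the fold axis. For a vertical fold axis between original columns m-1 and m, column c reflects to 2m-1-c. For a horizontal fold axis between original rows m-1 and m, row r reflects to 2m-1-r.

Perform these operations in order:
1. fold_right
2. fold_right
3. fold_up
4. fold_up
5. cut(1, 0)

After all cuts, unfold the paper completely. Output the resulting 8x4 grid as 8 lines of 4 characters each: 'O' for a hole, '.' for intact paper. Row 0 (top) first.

Answer: ....
OOOO
OOOO
....
....
OOOO
OOOO
....

Derivation:
Op 1 fold_right: fold axis v@2; visible region now rows[0,8) x cols[2,4) = 8x2
Op 2 fold_right: fold axis v@3; visible region now rows[0,8) x cols[3,4) = 8x1
Op 3 fold_up: fold axis h@4; visible region now rows[0,4) x cols[3,4) = 4x1
Op 4 fold_up: fold axis h@2; visible region now rows[0,2) x cols[3,4) = 2x1
Op 5 cut(1, 0): punch at orig (1,3); cuts so far [(1, 3)]; region rows[0,2) x cols[3,4) = 2x1
Unfold 1 (reflect across h@2): 2 holes -> [(1, 3), (2, 3)]
Unfold 2 (reflect across h@4): 4 holes -> [(1, 3), (2, 3), (5, 3), (6, 3)]
Unfold 3 (reflect across v@3): 8 holes -> [(1, 2), (1, 3), (2, 2), (2, 3), (5, 2), (5, 3), (6, 2), (6, 3)]
Unfold 4 (reflect across v@2): 16 holes -> [(1, 0), (1, 1), (1, 2), (1, 3), (2, 0), (2, 1), (2, 2), (2, 3), (5, 0), (5, 1), (5, 2), (5, 3), (6, 0), (6, 1), (6, 2), (6, 3)]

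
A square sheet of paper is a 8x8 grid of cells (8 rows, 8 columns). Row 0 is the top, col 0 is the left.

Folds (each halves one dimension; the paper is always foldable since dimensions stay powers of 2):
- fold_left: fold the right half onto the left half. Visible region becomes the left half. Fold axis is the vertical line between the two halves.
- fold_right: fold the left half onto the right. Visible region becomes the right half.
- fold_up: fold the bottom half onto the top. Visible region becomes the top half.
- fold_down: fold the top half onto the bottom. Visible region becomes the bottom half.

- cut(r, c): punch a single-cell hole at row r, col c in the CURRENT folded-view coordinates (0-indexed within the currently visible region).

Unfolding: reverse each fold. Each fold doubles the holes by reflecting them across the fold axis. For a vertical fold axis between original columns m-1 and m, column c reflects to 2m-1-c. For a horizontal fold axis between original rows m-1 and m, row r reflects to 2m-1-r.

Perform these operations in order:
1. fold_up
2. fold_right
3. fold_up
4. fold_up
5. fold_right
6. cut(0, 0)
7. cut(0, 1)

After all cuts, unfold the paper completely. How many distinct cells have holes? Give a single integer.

Answer: 64

Derivation:
Op 1 fold_up: fold axis h@4; visible region now rows[0,4) x cols[0,8) = 4x8
Op 2 fold_right: fold axis v@4; visible region now rows[0,4) x cols[4,8) = 4x4
Op 3 fold_up: fold axis h@2; visible region now rows[0,2) x cols[4,8) = 2x4
Op 4 fold_up: fold axis h@1; visible region now rows[0,1) x cols[4,8) = 1x4
Op 5 fold_right: fold axis v@6; visible region now rows[0,1) x cols[6,8) = 1x2
Op 6 cut(0, 0): punch at orig (0,6); cuts so far [(0, 6)]; region rows[0,1) x cols[6,8) = 1x2
Op 7 cut(0, 1): punch at orig (0,7); cuts so far [(0, 6), (0, 7)]; region rows[0,1) x cols[6,8) = 1x2
Unfold 1 (reflect across v@6): 4 holes -> [(0, 4), (0, 5), (0, 6), (0, 7)]
Unfold 2 (reflect across h@1): 8 holes -> [(0, 4), (0, 5), (0, 6), (0, 7), (1, 4), (1, 5), (1, 6), (1, 7)]
Unfold 3 (reflect across h@2): 16 holes -> [(0, 4), (0, 5), (0, 6), (0, 7), (1, 4), (1, 5), (1, 6), (1, 7), (2, 4), (2, 5), (2, 6), (2, 7), (3, 4), (3, 5), (3, 6), (3, 7)]
Unfold 4 (reflect across v@4): 32 holes -> [(0, 0), (0, 1), (0, 2), (0, 3), (0, 4), (0, 5), (0, 6), (0, 7), (1, 0), (1, 1), (1, 2), (1, 3), (1, 4), (1, 5), (1, 6), (1, 7), (2, 0), (2, 1), (2, 2), (2, 3), (2, 4), (2, 5), (2, 6), (2, 7), (3, 0), (3, 1), (3, 2), (3, 3), (3, 4), (3, 5), (3, 6), (3, 7)]
Unfold 5 (reflect across h@4): 64 holes -> [(0, 0), (0, 1), (0, 2), (0, 3), (0, 4), (0, 5), (0, 6), (0, 7), (1, 0), (1, 1), (1, 2), (1, 3), (1, 4), (1, 5), (1, 6), (1, 7), (2, 0), (2, 1), (2, 2), (2, 3), (2, 4), (2, 5), (2, 6), (2, 7), (3, 0), (3, 1), (3, 2), (3, 3), (3, 4), (3, 5), (3, 6), (3, 7), (4, 0), (4, 1), (4, 2), (4, 3), (4, 4), (4, 5), (4, 6), (4, 7), (5, 0), (5, 1), (5, 2), (5, 3), (5, 4), (5, 5), (5, 6), (5, 7), (6, 0), (6, 1), (6, 2), (6, 3), (6, 4), (6, 5), (6, 6), (6, 7), (7, 0), (7, 1), (7, 2), (7, 3), (7, 4), (7, 5), (7, 6), (7, 7)]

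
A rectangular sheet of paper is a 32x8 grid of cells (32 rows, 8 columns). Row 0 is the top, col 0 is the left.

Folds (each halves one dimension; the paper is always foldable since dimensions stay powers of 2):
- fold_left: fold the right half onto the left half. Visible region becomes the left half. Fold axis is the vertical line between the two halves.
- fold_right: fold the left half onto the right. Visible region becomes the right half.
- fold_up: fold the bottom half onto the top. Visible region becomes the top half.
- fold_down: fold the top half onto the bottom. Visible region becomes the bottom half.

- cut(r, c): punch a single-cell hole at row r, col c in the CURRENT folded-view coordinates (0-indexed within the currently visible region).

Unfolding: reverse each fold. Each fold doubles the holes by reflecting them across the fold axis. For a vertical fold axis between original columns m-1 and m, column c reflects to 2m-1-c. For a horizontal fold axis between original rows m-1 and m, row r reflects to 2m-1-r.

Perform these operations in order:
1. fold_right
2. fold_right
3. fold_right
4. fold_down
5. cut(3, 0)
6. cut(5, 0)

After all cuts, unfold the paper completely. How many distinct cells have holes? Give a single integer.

Op 1 fold_right: fold axis v@4; visible region now rows[0,32) x cols[4,8) = 32x4
Op 2 fold_right: fold axis v@6; visible region now rows[0,32) x cols[6,8) = 32x2
Op 3 fold_right: fold axis v@7; visible region now rows[0,32) x cols[7,8) = 32x1
Op 4 fold_down: fold axis h@16; visible region now rows[16,32) x cols[7,8) = 16x1
Op 5 cut(3, 0): punch at orig (19,7); cuts so far [(19, 7)]; region rows[16,32) x cols[7,8) = 16x1
Op 6 cut(5, 0): punch at orig (21,7); cuts so far [(19, 7), (21, 7)]; region rows[16,32) x cols[7,8) = 16x1
Unfold 1 (reflect across h@16): 4 holes -> [(10, 7), (12, 7), (19, 7), (21, 7)]
Unfold 2 (reflect across v@7): 8 holes -> [(10, 6), (10, 7), (12, 6), (12, 7), (19, 6), (19, 7), (21, 6), (21, 7)]
Unfold 3 (reflect across v@6): 16 holes -> [(10, 4), (10, 5), (10, 6), (10, 7), (12, 4), (12, 5), (12, 6), (12, 7), (19, 4), (19, 5), (19, 6), (19, 7), (21, 4), (21, 5), (21, 6), (21, 7)]
Unfold 4 (reflect across v@4): 32 holes -> [(10, 0), (10, 1), (10, 2), (10, 3), (10, 4), (10, 5), (10, 6), (10, 7), (12, 0), (12, 1), (12, 2), (12, 3), (12, 4), (12, 5), (12, 6), (12, 7), (19, 0), (19, 1), (19, 2), (19, 3), (19, 4), (19, 5), (19, 6), (19, 7), (21, 0), (21, 1), (21, 2), (21, 3), (21, 4), (21, 5), (21, 6), (21, 7)]

Answer: 32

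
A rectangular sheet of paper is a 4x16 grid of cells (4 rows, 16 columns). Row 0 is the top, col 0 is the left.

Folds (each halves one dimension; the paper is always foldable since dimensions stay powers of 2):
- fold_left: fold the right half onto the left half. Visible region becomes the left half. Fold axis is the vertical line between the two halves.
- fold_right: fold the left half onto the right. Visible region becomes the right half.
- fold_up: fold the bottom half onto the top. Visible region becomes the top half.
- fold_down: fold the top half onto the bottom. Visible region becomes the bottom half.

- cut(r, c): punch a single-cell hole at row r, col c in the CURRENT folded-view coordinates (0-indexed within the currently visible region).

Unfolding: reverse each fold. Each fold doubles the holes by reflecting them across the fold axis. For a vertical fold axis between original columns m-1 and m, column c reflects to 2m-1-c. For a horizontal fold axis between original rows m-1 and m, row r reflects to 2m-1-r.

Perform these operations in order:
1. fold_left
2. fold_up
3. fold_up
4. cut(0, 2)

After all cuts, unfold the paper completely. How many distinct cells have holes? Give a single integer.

Answer: 8

Derivation:
Op 1 fold_left: fold axis v@8; visible region now rows[0,4) x cols[0,8) = 4x8
Op 2 fold_up: fold axis h@2; visible region now rows[0,2) x cols[0,8) = 2x8
Op 3 fold_up: fold axis h@1; visible region now rows[0,1) x cols[0,8) = 1x8
Op 4 cut(0, 2): punch at orig (0,2); cuts so far [(0, 2)]; region rows[0,1) x cols[0,8) = 1x8
Unfold 1 (reflect across h@1): 2 holes -> [(0, 2), (1, 2)]
Unfold 2 (reflect across h@2): 4 holes -> [(0, 2), (1, 2), (2, 2), (3, 2)]
Unfold 3 (reflect across v@8): 8 holes -> [(0, 2), (0, 13), (1, 2), (1, 13), (2, 2), (2, 13), (3, 2), (3, 13)]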